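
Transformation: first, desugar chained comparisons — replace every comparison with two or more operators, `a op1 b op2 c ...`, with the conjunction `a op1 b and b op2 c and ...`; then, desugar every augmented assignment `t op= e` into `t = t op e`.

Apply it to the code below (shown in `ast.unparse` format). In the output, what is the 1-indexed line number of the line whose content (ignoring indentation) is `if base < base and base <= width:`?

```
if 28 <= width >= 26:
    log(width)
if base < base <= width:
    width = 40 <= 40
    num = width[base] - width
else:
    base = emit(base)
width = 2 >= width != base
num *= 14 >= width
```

3

Transformed code:
if 28 <= width and width >= 26:
    log(width)
if base < base and base <= width:
    width = 40 <= 40
    num = width[base] - width
else:
    base = emit(base)
width = 2 >= width and width != base
num = num * (14 >= width)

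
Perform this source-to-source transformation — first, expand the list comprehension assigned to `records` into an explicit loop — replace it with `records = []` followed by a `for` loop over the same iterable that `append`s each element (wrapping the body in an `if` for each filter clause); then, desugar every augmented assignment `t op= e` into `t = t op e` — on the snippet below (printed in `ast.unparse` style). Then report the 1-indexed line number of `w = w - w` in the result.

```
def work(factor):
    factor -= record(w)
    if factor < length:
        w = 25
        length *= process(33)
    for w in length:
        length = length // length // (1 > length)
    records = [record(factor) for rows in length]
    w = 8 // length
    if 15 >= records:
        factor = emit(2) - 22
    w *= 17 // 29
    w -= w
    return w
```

15

Transformed code:
def work(factor):
    factor = factor - record(w)
    if factor < length:
        w = 25
        length = length * process(33)
    for w in length:
        length = length // length // (1 > length)
    records = []
    for rows in length:
        records.append(record(factor))
    w = 8 // length
    if 15 >= records:
        factor = emit(2) - 22
    w = w * (17 // 29)
    w = w - w
    return w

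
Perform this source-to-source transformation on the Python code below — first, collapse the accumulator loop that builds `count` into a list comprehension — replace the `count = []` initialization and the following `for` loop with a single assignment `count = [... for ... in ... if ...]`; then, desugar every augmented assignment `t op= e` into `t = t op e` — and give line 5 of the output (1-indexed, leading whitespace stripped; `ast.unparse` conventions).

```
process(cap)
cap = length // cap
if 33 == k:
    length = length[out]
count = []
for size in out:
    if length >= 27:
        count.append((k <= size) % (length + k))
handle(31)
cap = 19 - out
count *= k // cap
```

Transformed code:
process(cap)
cap = length // cap
if 33 == k:
    length = length[out]
count = [(k <= size) % (length + k) for size in out if length >= 27]
handle(31)
cap = 19 - out
count = count * (k // cap)

count = [(k <= size) % (length + k) for size in out if length >= 27]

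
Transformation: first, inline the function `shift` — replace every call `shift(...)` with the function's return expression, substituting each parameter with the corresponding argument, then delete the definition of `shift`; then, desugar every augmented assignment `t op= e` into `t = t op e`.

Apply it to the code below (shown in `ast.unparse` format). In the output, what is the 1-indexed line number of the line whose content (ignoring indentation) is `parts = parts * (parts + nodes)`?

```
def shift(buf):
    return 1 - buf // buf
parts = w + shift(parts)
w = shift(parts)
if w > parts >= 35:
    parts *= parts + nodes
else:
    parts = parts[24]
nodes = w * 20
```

4

Transformed code:
parts = w + (1 - parts // parts)
w = 1 - parts // parts
if w > parts >= 35:
    parts = parts * (parts + nodes)
else:
    parts = parts[24]
nodes = w * 20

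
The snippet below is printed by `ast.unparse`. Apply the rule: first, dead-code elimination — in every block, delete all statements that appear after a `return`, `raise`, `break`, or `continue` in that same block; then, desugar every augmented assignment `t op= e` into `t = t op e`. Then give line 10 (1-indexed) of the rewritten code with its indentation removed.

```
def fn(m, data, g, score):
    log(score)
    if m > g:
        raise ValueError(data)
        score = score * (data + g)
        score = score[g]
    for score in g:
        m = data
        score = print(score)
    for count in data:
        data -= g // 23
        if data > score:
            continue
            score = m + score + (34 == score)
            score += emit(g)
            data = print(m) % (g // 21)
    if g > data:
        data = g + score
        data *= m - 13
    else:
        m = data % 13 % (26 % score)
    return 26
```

if data > score:

Transformed code:
def fn(m, data, g, score):
    log(score)
    if m > g:
        raise ValueError(data)
    for score in g:
        m = data
        score = print(score)
    for count in data:
        data = data - g // 23
        if data > score:
            continue
    if g > data:
        data = g + score
        data = data * (m - 13)
    else:
        m = data % 13 % (26 % score)
    return 26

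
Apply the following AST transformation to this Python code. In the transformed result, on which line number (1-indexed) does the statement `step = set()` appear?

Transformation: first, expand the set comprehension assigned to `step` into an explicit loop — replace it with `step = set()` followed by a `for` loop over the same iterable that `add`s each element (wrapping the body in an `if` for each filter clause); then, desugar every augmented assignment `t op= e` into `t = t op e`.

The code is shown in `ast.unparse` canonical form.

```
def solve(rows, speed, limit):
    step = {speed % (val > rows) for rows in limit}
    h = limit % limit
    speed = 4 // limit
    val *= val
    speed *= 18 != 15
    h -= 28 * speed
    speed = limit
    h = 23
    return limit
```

2

Transformed code:
def solve(rows, speed, limit):
    step = set()
    for rows in limit:
        step.add(speed % (val > rows))
    h = limit % limit
    speed = 4 // limit
    val = val * val
    speed = speed * (18 != 15)
    h = h - 28 * speed
    speed = limit
    h = 23
    return limit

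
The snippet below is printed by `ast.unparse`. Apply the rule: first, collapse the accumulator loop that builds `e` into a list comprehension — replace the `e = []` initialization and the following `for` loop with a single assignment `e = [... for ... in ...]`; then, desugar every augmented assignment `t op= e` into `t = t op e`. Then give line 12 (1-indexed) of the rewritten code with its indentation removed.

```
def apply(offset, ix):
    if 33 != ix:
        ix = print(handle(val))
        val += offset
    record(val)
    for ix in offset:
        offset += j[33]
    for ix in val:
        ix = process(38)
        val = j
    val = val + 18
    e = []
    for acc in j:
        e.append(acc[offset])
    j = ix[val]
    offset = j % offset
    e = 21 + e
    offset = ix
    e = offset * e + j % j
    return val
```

Transformed code:
def apply(offset, ix):
    if 33 != ix:
        ix = print(handle(val))
        val = val + offset
    record(val)
    for ix in offset:
        offset = offset + j[33]
    for ix in val:
        ix = process(38)
        val = j
    val = val + 18
    e = [acc[offset] for acc in j]
    j = ix[val]
    offset = j % offset
    e = 21 + e
    offset = ix
    e = offset * e + j % j
    return val

e = [acc[offset] for acc in j]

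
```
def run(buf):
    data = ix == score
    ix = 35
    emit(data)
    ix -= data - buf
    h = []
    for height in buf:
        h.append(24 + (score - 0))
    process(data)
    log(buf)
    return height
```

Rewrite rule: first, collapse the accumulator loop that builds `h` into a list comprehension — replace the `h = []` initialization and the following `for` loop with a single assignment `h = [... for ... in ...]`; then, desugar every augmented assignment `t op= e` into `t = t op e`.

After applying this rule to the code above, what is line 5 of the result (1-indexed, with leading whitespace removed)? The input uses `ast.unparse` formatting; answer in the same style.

Transformed code:
def run(buf):
    data = ix == score
    ix = 35
    emit(data)
    ix = ix - (data - buf)
    h = [24 + (score - 0) for height in buf]
    process(data)
    log(buf)
    return height

ix = ix - (data - buf)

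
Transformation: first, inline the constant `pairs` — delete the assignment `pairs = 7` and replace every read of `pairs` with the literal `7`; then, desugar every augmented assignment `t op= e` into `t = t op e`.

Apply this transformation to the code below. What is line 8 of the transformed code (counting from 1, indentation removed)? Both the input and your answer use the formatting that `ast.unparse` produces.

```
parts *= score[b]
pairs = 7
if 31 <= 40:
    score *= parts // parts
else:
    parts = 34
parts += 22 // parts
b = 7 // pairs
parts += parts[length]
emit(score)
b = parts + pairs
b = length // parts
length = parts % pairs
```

Transformed code:
parts = parts * score[b]
if 31 <= 40:
    score = score * (parts // parts)
else:
    parts = 34
parts = parts + 22 // parts
b = 7 // 7
parts = parts + parts[length]
emit(score)
b = parts + 7
b = length // parts
length = parts % 7

parts = parts + parts[length]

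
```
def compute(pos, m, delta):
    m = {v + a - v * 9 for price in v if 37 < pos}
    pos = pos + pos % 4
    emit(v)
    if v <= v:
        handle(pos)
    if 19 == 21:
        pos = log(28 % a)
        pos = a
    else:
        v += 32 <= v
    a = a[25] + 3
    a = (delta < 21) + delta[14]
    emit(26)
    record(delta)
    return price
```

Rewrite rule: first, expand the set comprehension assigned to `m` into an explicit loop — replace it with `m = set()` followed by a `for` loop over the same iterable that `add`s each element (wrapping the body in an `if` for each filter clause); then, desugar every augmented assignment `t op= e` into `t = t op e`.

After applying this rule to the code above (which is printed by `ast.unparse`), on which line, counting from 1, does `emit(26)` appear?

Transformed code:
def compute(pos, m, delta):
    m = set()
    for price in v:
        if 37 < pos:
            m.add(v + a - v * 9)
    pos = pos + pos % 4
    emit(v)
    if v <= v:
        handle(pos)
    if 19 == 21:
        pos = log(28 % a)
        pos = a
    else:
        v = v + (32 <= v)
    a = a[25] + 3
    a = (delta < 21) + delta[14]
    emit(26)
    record(delta)
    return price

17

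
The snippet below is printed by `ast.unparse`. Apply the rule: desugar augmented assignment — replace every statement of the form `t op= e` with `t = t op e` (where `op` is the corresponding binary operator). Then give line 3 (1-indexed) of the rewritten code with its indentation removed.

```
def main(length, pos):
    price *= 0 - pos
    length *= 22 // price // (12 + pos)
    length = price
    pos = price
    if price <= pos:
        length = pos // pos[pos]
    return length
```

Transformed code:
def main(length, pos):
    price = price * (0 - pos)
    length = length * (22 // price // (12 + pos))
    length = price
    pos = price
    if price <= pos:
        length = pos // pos[pos]
    return length

length = length * (22 // price // (12 + pos))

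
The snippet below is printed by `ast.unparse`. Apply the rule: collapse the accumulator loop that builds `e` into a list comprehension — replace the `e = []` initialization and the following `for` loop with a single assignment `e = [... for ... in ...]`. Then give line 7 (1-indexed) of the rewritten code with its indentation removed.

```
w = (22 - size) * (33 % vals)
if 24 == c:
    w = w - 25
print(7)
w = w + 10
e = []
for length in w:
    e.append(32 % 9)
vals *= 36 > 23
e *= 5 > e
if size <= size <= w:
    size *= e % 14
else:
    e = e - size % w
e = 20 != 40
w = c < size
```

Transformed code:
w = (22 - size) * (33 % vals)
if 24 == c:
    w = w - 25
print(7)
w = w + 10
e = [32 % 9 for length in w]
vals *= 36 > 23
e *= 5 > e
if size <= size <= w:
    size *= e % 14
else:
    e = e - size % w
e = 20 != 40
w = c < size

vals *= 36 > 23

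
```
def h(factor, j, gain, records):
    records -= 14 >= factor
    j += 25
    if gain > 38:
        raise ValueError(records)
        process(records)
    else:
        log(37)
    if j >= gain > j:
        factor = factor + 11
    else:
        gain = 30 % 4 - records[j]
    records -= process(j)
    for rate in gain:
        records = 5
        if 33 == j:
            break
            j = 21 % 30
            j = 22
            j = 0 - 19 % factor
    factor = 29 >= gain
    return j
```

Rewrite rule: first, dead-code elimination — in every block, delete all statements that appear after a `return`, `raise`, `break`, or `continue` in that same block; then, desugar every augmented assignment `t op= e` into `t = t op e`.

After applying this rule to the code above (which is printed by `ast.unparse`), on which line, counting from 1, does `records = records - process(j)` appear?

12

Transformed code:
def h(factor, j, gain, records):
    records = records - (14 >= factor)
    j = j + 25
    if gain > 38:
        raise ValueError(records)
    else:
        log(37)
    if j >= gain > j:
        factor = factor + 11
    else:
        gain = 30 % 4 - records[j]
    records = records - process(j)
    for rate in gain:
        records = 5
        if 33 == j:
            break
    factor = 29 >= gain
    return j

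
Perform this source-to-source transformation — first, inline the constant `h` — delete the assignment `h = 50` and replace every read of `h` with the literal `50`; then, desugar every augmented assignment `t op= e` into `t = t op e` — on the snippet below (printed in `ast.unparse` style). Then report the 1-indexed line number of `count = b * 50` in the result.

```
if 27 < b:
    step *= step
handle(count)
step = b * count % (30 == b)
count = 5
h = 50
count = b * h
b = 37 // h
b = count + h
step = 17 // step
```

6

Transformed code:
if 27 < b:
    step = step * step
handle(count)
step = b * count % (30 == b)
count = 5
count = b * 50
b = 37 // 50
b = count + 50
step = 17 // step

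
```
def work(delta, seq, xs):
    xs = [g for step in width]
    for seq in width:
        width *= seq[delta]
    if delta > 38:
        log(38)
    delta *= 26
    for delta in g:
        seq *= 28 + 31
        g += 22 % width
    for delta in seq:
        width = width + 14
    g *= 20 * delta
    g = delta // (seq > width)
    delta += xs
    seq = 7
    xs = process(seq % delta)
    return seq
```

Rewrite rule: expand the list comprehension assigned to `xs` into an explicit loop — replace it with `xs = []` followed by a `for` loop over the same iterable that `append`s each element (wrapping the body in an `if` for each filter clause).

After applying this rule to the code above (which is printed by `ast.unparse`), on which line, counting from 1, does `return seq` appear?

20

Transformed code:
def work(delta, seq, xs):
    xs = []
    for step in width:
        xs.append(g)
    for seq in width:
        width *= seq[delta]
    if delta > 38:
        log(38)
    delta *= 26
    for delta in g:
        seq *= 28 + 31
        g += 22 % width
    for delta in seq:
        width = width + 14
    g *= 20 * delta
    g = delta // (seq > width)
    delta += xs
    seq = 7
    xs = process(seq % delta)
    return seq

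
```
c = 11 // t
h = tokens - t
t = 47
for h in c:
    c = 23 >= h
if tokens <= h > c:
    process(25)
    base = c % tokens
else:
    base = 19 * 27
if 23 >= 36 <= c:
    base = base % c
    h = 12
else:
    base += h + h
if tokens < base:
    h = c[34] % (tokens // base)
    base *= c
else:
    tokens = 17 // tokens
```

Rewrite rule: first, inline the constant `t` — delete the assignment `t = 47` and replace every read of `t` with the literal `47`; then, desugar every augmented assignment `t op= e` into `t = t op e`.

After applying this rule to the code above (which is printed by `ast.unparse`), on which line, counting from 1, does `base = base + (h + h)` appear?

Transformed code:
c = 11 // 47
h = tokens - 47
for h in c:
    c = 23 >= h
if tokens <= h > c:
    process(25)
    base = c % tokens
else:
    base = 19 * 27
if 23 >= 36 <= c:
    base = base % c
    h = 12
else:
    base = base + (h + h)
if tokens < base:
    h = c[34] % (tokens // base)
    base = base * c
else:
    tokens = 17 // tokens

14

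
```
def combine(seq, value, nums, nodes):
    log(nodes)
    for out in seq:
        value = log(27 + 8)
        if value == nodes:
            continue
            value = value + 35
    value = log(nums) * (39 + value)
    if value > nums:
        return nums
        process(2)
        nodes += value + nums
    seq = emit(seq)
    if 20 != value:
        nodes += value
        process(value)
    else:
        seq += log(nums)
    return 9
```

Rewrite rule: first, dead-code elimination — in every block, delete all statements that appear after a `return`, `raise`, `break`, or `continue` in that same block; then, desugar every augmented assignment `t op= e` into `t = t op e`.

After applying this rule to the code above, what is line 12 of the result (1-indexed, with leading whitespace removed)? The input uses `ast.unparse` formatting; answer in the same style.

Transformed code:
def combine(seq, value, nums, nodes):
    log(nodes)
    for out in seq:
        value = log(27 + 8)
        if value == nodes:
            continue
    value = log(nums) * (39 + value)
    if value > nums:
        return nums
    seq = emit(seq)
    if 20 != value:
        nodes = nodes + value
        process(value)
    else:
        seq = seq + log(nums)
    return 9

nodes = nodes + value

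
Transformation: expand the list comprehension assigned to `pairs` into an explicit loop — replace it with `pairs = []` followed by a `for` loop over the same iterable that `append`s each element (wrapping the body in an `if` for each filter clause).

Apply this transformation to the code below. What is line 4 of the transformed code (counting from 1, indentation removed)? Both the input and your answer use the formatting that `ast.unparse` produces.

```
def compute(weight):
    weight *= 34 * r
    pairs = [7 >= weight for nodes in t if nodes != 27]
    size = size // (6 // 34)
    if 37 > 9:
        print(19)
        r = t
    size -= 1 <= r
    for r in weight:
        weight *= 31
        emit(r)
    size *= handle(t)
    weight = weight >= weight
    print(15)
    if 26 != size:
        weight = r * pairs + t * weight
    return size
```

Transformed code:
def compute(weight):
    weight *= 34 * r
    pairs = []
    for nodes in t:
        if nodes != 27:
            pairs.append(7 >= weight)
    size = size // (6 // 34)
    if 37 > 9:
        print(19)
        r = t
    size -= 1 <= r
    for r in weight:
        weight *= 31
        emit(r)
    size *= handle(t)
    weight = weight >= weight
    print(15)
    if 26 != size:
        weight = r * pairs + t * weight
    return size

for nodes in t:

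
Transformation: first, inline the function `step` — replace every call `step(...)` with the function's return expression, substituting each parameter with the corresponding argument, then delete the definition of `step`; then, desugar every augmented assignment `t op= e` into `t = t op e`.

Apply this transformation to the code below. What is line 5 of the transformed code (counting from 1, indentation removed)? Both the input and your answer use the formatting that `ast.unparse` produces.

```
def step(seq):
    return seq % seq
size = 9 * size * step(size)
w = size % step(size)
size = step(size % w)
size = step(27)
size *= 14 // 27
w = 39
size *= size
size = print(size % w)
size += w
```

Transformed code:
size = 9 * size * (size % size)
w = size % (size % size)
size = size % w % (size % w)
size = 27 % 27
size = size * (14 // 27)
w = 39
size = size * size
size = print(size % w)
size = size + w

size = size * (14 // 27)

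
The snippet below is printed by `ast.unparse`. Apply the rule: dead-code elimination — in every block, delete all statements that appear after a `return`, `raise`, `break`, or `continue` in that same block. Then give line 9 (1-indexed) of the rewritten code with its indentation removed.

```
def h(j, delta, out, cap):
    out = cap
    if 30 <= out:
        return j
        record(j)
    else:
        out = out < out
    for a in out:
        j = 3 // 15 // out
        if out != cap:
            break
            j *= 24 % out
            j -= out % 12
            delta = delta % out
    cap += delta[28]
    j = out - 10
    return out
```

if out != cap:

Transformed code:
def h(j, delta, out, cap):
    out = cap
    if 30 <= out:
        return j
    else:
        out = out < out
    for a in out:
        j = 3 // 15 // out
        if out != cap:
            break
    cap += delta[28]
    j = out - 10
    return out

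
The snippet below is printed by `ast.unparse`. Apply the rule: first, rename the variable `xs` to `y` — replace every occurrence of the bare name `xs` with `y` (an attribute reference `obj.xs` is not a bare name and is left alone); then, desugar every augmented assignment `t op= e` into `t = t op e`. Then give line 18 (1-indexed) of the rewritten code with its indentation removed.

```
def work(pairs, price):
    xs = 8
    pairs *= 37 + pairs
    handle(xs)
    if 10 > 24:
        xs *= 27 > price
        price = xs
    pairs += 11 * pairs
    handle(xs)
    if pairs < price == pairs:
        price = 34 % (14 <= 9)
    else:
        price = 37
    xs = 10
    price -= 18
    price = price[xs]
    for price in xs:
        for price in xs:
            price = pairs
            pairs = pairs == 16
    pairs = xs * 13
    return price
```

for price in y:

Transformed code:
def work(pairs, price):
    y = 8
    pairs = pairs * (37 + pairs)
    handle(y)
    if 10 > 24:
        y = y * (27 > price)
        price = y
    pairs = pairs + 11 * pairs
    handle(y)
    if pairs < price == pairs:
        price = 34 % (14 <= 9)
    else:
        price = 37
    y = 10
    price = price - 18
    price = price[y]
    for price in y:
        for price in y:
            price = pairs
            pairs = pairs == 16
    pairs = y * 13
    return price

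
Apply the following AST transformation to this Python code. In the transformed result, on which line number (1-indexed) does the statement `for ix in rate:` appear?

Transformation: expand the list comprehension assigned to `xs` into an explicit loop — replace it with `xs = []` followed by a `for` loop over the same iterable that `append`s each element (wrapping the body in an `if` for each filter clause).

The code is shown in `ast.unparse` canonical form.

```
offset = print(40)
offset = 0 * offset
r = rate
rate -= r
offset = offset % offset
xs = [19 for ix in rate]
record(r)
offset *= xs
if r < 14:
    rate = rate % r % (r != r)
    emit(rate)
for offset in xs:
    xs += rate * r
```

7

Transformed code:
offset = print(40)
offset = 0 * offset
r = rate
rate -= r
offset = offset % offset
xs = []
for ix in rate:
    xs.append(19)
record(r)
offset *= xs
if r < 14:
    rate = rate % r % (r != r)
    emit(rate)
for offset in xs:
    xs += rate * r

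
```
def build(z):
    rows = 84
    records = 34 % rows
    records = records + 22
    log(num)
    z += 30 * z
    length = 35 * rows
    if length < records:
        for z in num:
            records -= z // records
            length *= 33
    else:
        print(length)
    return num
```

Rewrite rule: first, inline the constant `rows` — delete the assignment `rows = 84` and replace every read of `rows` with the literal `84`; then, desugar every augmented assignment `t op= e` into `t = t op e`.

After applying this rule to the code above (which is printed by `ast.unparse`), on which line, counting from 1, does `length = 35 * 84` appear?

Transformed code:
def build(z):
    records = 34 % 84
    records = records + 22
    log(num)
    z = z + 30 * z
    length = 35 * 84
    if length < records:
        for z in num:
            records = records - z // records
            length = length * 33
    else:
        print(length)
    return num

6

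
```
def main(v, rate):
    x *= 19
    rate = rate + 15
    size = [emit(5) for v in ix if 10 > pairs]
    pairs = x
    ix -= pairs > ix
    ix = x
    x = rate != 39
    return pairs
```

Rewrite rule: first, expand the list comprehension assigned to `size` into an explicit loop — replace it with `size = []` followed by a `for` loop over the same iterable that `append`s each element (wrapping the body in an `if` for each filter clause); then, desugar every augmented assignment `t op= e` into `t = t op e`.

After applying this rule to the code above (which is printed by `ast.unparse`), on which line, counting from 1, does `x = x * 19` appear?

Transformed code:
def main(v, rate):
    x = x * 19
    rate = rate + 15
    size = []
    for v in ix:
        if 10 > pairs:
            size.append(emit(5))
    pairs = x
    ix = ix - (pairs > ix)
    ix = x
    x = rate != 39
    return pairs

2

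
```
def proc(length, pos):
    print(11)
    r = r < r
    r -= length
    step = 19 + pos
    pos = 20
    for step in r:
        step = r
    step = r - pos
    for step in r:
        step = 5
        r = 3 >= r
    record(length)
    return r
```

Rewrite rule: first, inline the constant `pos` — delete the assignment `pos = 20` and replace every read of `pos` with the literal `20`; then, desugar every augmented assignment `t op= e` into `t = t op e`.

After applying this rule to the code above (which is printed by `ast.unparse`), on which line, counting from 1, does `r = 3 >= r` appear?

Transformed code:
def proc(length, pos):
    print(11)
    r = r < r
    r = r - length
    step = 19 + 20
    for step in r:
        step = r
    step = r - 20
    for step in r:
        step = 5
        r = 3 >= r
    record(length)
    return r

11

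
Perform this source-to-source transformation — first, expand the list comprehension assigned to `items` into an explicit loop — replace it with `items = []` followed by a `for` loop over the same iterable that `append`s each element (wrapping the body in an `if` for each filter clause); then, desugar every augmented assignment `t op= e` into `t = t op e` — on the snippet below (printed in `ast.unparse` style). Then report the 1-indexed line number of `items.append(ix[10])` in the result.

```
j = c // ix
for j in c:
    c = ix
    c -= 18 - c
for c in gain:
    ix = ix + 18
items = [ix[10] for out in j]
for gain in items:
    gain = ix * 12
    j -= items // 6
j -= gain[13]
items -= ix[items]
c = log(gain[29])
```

9

Transformed code:
j = c // ix
for j in c:
    c = ix
    c = c - (18 - c)
for c in gain:
    ix = ix + 18
items = []
for out in j:
    items.append(ix[10])
for gain in items:
    gain = ix * 12
    j = j - items // 6
j = j - gain[13]
items = items - ix[items]
c = log(gain[29])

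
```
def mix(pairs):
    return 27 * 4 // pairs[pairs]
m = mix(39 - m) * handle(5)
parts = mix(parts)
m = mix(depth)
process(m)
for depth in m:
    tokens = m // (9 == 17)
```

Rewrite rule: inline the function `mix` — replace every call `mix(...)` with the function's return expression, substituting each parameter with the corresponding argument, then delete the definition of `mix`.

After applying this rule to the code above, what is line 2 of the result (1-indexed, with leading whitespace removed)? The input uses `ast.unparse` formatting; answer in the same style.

Transformed code:
m = 27 * 4 // (39 - m)[39 - m] * handle(5)
parts = 27 * 4 // parts[parts]
m = 27 * 4 // depth[depth]
process(m)
for depth in m:
    tokens = m // (9 == 17)

parts = 27 * 4 // parts[parts]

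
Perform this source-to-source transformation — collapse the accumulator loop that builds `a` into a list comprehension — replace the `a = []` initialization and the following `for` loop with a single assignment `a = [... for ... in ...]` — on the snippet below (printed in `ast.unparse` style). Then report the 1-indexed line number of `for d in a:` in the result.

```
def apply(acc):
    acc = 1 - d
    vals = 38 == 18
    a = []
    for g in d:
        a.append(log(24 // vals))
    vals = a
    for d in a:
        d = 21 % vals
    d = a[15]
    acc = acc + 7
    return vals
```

6

Transformed code:
def apply(acc):
    acc = 1 - d
    vals = 38 == 18
    a = [log(24 // vals) for g in d]
    vals = a
    for d in a:
        d = 21 % vals
    d = a[15]
    acc = acc + 7
    return vals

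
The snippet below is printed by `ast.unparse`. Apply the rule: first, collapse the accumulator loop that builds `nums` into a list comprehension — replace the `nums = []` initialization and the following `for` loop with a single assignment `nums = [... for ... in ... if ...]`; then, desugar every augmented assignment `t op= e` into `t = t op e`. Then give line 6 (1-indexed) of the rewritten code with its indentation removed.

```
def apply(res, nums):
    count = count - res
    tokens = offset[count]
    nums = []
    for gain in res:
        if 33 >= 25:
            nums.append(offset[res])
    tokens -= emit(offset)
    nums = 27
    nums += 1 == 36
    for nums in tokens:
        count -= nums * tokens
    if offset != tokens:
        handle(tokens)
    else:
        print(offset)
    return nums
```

Transformed code:
def apply(res, nums):
    count = count - res
    tokens = offset[count]
    nums = [offset[res] for gain in res if 33 >= 25]
    tokens = tokens - emit(offset)
    nums = 27
    nums = nums + (1 == 36)
    for nums in tokens:
        count = count - nums * tokens
    if offset != tokens:
        handle(tokens)
    else:
        print(offset)
    return nums

nums = 27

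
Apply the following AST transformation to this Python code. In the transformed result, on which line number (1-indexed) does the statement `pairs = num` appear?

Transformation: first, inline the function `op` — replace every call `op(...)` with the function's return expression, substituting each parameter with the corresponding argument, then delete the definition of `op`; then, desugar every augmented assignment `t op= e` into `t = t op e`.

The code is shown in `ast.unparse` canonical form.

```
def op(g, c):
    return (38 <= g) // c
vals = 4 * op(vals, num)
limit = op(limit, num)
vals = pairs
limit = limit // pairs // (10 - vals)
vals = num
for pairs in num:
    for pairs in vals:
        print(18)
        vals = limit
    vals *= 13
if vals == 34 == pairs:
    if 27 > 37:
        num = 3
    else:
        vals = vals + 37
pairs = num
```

Transformed code:
vals = 4 * ((38 <= vals) // num)
limit = (38 <= limit) // num
vals = pairs
limit = limit // pairs // (10 - vals)
vals = num
for pairs in num:
    for pairs in vals:
        print(18)
        vals = limit
    vals = vals * 13
if vals == 34 == pairs:
    if 27 > 37:
        num = 3
    else:
        vals = vals + 37
pairs = num

16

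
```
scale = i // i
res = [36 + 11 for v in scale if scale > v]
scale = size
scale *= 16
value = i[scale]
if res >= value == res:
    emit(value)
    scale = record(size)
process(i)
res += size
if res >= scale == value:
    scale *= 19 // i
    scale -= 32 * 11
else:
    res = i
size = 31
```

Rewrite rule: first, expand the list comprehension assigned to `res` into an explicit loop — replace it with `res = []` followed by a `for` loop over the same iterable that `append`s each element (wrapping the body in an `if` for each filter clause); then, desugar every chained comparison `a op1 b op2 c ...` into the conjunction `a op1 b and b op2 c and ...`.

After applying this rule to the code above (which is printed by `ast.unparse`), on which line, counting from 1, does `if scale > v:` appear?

Transformed code:
scale = i // i
res = []
for v in scale:
    if scale > v:
        res.append(36 + 11)
scale = size
scale *= 16
value = i[scale]
if res >= value and value == res:
    emit(value)
    scale = record(size)
process(i)
res += size
if res >= scale and scale == value:
    scale *= 19 // i
    scale -= 32 * 11
else:
    res = i
size = 31

4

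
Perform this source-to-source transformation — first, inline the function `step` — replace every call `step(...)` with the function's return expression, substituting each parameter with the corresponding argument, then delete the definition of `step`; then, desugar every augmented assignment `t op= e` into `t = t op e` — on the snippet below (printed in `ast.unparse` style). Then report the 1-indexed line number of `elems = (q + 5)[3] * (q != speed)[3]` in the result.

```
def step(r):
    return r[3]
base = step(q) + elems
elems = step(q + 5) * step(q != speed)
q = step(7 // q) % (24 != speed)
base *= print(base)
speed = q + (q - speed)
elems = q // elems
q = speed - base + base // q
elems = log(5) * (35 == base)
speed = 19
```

Transformed code:
base = q[3] + elems
elems = (q + 5)[3] * (q != speed)[3]
q = (7 // q)[3] % (24 != speed)
base = base * print(base)
speed = q + (q - speed)
elems = q // elems
q = speed - base + base // q
elems = log(5) * (35 == base)
speed = 19

2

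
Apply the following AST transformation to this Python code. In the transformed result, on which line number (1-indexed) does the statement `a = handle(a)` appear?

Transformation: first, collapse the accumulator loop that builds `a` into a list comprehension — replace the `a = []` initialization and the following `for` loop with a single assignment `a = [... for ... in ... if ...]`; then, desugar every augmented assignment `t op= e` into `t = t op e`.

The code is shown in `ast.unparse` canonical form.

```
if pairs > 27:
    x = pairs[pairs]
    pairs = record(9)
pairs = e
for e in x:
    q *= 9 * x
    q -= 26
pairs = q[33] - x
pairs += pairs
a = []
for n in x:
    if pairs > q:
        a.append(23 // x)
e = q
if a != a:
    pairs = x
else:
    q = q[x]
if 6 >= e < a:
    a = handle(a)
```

17

Transformed code:
if pairs > 27:
    x = pairs[pairs]
    pairs = record(9)
pairs = e
for e in x:
    q = q * (9 * x)
    q = q - 26
pairs = q[33] - x
pairs = pairs + pairs
a = [23 // x for n in x if pairs > q]
e = q
if a != a:
    pairs = x
else:
    q = q[x]
if 6 >= e < a:
    a = handle(a)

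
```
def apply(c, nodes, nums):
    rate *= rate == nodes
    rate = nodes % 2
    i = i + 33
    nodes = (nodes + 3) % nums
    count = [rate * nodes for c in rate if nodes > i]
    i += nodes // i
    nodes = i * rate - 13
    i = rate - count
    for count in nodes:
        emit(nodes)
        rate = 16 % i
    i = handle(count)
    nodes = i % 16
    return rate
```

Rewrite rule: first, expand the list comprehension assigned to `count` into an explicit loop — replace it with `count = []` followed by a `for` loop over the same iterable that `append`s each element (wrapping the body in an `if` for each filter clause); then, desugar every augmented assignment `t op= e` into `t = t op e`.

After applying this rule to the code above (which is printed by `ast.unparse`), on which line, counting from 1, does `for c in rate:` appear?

7

Transformed code:
def apply(c, nodes, nums):
    rate = rate * (rate == nodes)
    rate = nodes % 2
    i = i + 33
    nodes = (nodes + 3) % nums
    count = []
    for c in rate:
        if nodes > i:
            count.append(rate * nodes)
    i = i + nodes // i
    nodes = i * rate - 13
    i = rate - count
    for count in nodes:
        emit(nodes)
        rate = 16 % i
    i = handle(count)
    nodes = i % 16
    return rate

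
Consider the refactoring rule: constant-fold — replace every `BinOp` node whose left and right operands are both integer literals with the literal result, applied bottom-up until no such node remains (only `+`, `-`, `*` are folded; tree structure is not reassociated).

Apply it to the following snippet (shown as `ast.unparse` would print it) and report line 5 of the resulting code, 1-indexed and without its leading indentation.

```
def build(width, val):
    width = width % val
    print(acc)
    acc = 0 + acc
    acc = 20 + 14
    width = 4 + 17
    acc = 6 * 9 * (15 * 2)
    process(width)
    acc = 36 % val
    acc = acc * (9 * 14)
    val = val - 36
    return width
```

acc = 34

Transformed code:
def build(width, val):
    width = width % val
    print(acc)
    acc = 0 + acc
    acc = 34
    width = 21
    acc = 1620
    process(width)
    acc = 36 % val
    acc = acc * 126
    val = val - 36
    return width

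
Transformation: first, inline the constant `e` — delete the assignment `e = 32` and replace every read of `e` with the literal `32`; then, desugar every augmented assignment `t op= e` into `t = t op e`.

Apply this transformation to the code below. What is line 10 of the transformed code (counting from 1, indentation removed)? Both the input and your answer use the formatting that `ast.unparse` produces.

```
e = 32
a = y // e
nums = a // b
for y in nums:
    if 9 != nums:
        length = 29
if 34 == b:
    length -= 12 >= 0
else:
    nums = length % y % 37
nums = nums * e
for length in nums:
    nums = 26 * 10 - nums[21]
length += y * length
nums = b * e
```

Transformed code:
a = y // 32
nums = a // b
for y in nums:
    if 9 != nums:
        length = 29
if 34 == b:
    length = length - (12 >= 0)
else:
    nums = length % y % 37
nums = nums * 32
for length in nums:
    nums = 26 * 10 - nums[21]
length = length + y * length
nums = b * 32

nums = nums * 32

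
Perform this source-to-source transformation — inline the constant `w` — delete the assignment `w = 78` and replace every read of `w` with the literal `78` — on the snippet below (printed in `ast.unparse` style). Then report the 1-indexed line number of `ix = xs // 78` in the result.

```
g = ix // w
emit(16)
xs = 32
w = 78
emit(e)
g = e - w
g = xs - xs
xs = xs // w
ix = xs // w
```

8

Transformed code:
g = ix // 78
emit(16)
xs = 32
emit(e)
g = e - 78
g = xs - xs
xs = xs // 78
ix = xs // 78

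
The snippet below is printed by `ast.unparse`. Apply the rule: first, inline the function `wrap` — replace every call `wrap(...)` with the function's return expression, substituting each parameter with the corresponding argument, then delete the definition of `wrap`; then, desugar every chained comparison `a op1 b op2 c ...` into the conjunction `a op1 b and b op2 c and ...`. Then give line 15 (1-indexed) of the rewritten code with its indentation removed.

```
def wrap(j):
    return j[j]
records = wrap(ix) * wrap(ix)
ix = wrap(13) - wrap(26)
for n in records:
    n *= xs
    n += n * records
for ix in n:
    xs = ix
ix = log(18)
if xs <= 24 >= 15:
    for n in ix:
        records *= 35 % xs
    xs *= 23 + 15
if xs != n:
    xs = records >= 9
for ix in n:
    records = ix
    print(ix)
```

for ix in n:

Transformed code:
records = ix[ix] * ix[ix]
ix = 13[13] - 26[26]
for n in records:
    n *= xs
    n += n * records
for ix in n:
    xs = ix
ix = log(18)
if xs <= 24 and 24 >= 15:
    for n in ix:
        records *= 35 % xs
    xs *= 23 + 15
if xs != n:
    xs = records >= 9
for ix in n:
    records = ix
    print(ix)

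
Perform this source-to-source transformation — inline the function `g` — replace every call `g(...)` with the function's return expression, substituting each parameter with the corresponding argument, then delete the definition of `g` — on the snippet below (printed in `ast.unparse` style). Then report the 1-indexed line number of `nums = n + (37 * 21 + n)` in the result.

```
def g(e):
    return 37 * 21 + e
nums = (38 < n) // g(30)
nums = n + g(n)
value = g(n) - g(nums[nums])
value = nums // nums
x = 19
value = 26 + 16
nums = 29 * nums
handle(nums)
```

2

Transformed code:
nums = (38 < n) // (37 * 21 + 30)
nums = n + (37 * 21 + n)
value = 37 * 21 + n - (37 * 21 + nums[nums])
value = nums // nums
x = 19
value = 26 + 16
nums = 29 * nums
handle(nums)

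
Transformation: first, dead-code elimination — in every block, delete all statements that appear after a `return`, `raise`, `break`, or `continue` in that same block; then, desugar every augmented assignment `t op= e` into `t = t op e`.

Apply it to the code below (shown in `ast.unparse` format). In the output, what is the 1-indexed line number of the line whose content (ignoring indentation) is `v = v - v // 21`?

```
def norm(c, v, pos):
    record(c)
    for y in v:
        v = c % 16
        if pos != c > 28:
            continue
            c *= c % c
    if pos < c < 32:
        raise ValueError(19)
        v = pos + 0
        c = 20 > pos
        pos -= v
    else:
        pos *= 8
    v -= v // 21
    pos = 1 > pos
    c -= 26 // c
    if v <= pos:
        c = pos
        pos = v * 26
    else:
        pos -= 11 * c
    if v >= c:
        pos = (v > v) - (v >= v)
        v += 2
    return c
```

11

Transformed code:
def norm(c, v, pos):
    record(c)
    for y in v:
        v = c % 16
        if pos != c > 28:
            continue
    if pos < c < 32:
        raise ValueError(19)
    else:
        pos = pos * 8
    v = v - v // 21
    pos = 1 > pos
    c = c - 26 // c
    if v <= pos:
        c = pos
        pos = v * 26
    else:
        pos = pos - 11 * c
    if v >= c:
        pos = (v > v) - (v >= v)
        v = v + 2
    return c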